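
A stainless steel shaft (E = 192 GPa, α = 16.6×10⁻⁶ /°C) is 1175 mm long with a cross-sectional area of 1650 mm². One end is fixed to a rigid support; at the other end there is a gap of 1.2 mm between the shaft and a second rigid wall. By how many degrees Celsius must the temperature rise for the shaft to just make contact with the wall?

ΔT ≈ 61.5 °C

The gap closes when αΔT L = 1.2 mm, since the shaft is still unstressed at that instant.
ΔT = 1.2 / (16.6×10⁻⁶ × 1175) = 61.52 °C.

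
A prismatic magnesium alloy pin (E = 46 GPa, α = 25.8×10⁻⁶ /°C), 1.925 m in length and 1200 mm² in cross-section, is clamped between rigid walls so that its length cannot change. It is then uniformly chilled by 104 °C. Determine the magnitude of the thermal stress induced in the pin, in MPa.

The supports are rigid, so the total axial strain is zero. The restrained thermal strain is ε = αΔT = 25.8×10⁻⁶ × 104 = 2683.2×10⁻⁶.
Hence σ = E·αΔT = 46×10³ × 2683.2×10⁻⁶ = 123.4 MPa, tensile.

σ ≈ 123 MPa (tensile)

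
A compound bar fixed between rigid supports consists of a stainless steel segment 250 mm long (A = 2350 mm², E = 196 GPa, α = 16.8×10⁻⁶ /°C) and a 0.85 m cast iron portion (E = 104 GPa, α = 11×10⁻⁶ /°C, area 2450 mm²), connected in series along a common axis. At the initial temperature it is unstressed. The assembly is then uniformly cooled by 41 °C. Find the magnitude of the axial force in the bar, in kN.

P ≈ 143 kN (tensile)

Free thermal contraction of the whole bar: Σ αᵢΔT Lᵢ = 16.8×10⁻⁶×41×250 + 11×10⁻⁶×41×850 = 0.5555 mm.
The walls prevent any net length change, so an axial force P (same in every segment) develops. Compatibility: P · Σ Lᵢ/(AᵢEᵢ) = δ_free.
The series flexibility is Σ Lᵢ/(AᵢEᵢ) = 250/(2350×196×10³) + 850/(2450×104×10³) = 3.879×10⁻⁶ mm/N.
P = 0.5555 / 3.879×10⁻⁶ = 143200 N = 143.2 kN, tensile.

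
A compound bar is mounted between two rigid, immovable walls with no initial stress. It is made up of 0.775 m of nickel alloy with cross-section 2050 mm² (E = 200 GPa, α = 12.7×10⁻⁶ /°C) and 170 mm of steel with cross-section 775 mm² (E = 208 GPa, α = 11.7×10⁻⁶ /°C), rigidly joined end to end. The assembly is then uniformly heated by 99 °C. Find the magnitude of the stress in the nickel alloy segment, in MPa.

If the supports were absent, the total length change would be Σ αᵢΔT Lᵢ = 12.7×10⁻⁶×99×775 + 11.7×10⁻⁶×99×170 = 1.171 mm.
The walls prevent any net length change, so an axial force P (same in every segment) develops. Compatibility: P · Σ Lᵢ/(AᵢEᵢ) = δ_free.
Σ Lᵢ/(AᵢEᵢ) = 775/(2050×200×10³) + 170/(775×208×10³) = 2.945×10⁻⁶ mm/N.
So P = 1.171 / 2.945×10⁻⁶ = 397.8 kN, compressive.
σ_{nickel alloy} = P / A = 397800 / 2050 = 194 MPa.

σ ≈ 194 MPa (compressive)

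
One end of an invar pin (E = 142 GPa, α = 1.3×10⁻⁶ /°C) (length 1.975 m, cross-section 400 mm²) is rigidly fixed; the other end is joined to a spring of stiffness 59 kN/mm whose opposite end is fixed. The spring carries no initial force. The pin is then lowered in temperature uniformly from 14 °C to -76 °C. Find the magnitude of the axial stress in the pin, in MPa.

Free thermal contraction: δ_free = αΔT L = 1.3×10⁻⁶ × 90 × 1975 = 0.2311 mm.
With a force P in the spring, the elastic change of the pin is PL/(AE) and that of the spring is P/k; compatibility requires their sum to equal δ_free.
P [ L/(AE) + 1/k ] = δ_free → P [ 1975/(400×142×10³) + 1/(59×10³) ] = 0.2311.
P = 0.2311 / 5.172×10⁻⁵ = 4468 N.
σ = P/A = 4468/400 = 11.17 MPa.

σ ≈ 11.2 MPa (tensile)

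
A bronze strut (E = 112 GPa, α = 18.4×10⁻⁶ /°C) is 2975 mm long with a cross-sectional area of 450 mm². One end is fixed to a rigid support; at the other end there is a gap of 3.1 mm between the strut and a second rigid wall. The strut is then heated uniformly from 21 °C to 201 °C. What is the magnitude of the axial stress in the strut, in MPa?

σ ≈ 254 MPa (compressive)

Unrestrained expansion: δ_free = αΔT L = 18.4×10⁻⁶ × 180 × 2975 = 9.853 mm.
The gap closes (δ_free > 3.1 mm) and the wall then resists a further 9.853 − 3.1 = 6.753 mm of expansion.
That suppressed elongation corresponds to σ = E·Δ/L = 112×10³ × 6.753/2975 = 254.2 MPa.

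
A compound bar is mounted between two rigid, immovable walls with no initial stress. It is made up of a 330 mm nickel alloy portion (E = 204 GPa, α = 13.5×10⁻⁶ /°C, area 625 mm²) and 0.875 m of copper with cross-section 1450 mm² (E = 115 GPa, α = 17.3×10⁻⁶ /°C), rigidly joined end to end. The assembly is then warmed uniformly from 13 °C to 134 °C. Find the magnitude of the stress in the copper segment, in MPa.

If the supports were absent, the total length change would be Σ αᵢΔT Lᵢ = 13.5×10⁻⁶×121×330 + 17.3×10⁻⁶×121×875 = 2.371 mm.
Since the ends are fixed, an axial force P builds up, equal in every segment, with P · Σ Lᵢ/(AᵢEᵢ) = δ_free.
Σ Lᵢ/(AᵢEᵢ) = 330/(625×204×10³) + 875/(1450×115×10³) = 7.836×10⁻⁶ mm/N.
Hence P = δ_free / Σ(L/AE) = 2.371/7.836×10⁻⁶ = 302.6 kN (compressive).
σ_{copper} = P / A = 302600 / 1450 = 208.7 MPa.

σ ≈ 209 MPa (compressive)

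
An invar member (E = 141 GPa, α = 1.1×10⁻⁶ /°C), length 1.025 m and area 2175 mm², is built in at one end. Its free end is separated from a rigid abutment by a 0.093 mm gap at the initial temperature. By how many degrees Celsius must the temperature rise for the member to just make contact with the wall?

Contact occurs when the free expansion equals the gap: αΔT L = 0.093 mm.
So ΔT = g/(αL) = 0.093/(1.1×10⁻⁶ × 1025) = 82.48 °C.

ΔT ≈ 82.5 °C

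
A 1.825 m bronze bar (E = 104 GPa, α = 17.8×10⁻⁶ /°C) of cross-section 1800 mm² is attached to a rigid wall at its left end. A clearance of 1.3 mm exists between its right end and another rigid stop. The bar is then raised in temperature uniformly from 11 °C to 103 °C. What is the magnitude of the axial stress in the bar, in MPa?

σ ≈ 96.2 MPa (compressive)

Unrestrained expansion: δ_free = αΔT L = 17.8×10⁻⁶ × 92 × 1825 = 2.989 mm.
This exceeds the 1.3 mm gap, so the wall pushes back. The portion of expansion that must be recovered elastically is δ_free − gap = 2.989 − 1.3 = 1.689 mm.
So σ = E(δ_free − g)/L = 104×10³ × 1.689/1825 = 96.23 MPa.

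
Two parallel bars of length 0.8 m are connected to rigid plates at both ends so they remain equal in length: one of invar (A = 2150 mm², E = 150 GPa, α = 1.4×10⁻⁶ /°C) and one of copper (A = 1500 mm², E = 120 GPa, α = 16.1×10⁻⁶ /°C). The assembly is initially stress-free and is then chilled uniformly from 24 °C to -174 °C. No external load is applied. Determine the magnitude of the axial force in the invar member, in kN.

Equilibrium of a rigid end plate with no external load gives equal and opposite internal forces ±P in the two members. Since α_{copper} > α_{invar}, cooling drives the copper into tension and the invar into compression.
Setting the final lengths equal and cancelling L: (α₁ − α₂)ΔT = P/(A₁E₁) + P/(A₂E₂).
|α₁ − α₂|·ΔT = 14.7×10⁻⁶ × 198 = 0.002911.
1/(A₁E₁) + 1/(A₂E₂) = 1/(2150×150×10³) + 1/(1500×120×10³) = 8.656×10⁻⁹ N⁻¹.
So P = 0.002911 / 8.656×10⁻⁹ = 336.2 kN.

P ≈ 336 kN (compressive in the invar)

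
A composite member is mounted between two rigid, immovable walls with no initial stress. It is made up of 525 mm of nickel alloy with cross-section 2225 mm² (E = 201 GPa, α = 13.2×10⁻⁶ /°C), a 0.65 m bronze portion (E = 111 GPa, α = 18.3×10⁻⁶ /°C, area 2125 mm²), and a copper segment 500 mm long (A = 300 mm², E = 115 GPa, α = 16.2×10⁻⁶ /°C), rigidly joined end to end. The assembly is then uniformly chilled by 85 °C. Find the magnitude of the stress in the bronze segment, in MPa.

With the walls removed the bar would change length by δ_free = Σ αᵢΔT Lᵢ = 13.2×10⁻⁶×85×525 + 18.3×10⁻⁶×85×650 + 16.2×10⁻⁶×85×500 = 2.289 mm.
Since the ends are fixed, an axial force P builds up, equal in every segment, with P · Σ Lᵢ/(AᵢEᵢ) = δ_free.
Σ Lᵢ/(AᵢEᵢ) = 525/(2225×201×10³) + 650/(2125×111×10³) + 500/(300×115×10³) = 1.842×10⁻⁵ mm/N.
So P = 2.289 / 1.842×10⁻⁵ = 124.2 kN, tensile.
σ_{bronze} = P / A = 124200 / 2125 = 58.46 MPa.

σ ≈ 58.5 MPa (tensile)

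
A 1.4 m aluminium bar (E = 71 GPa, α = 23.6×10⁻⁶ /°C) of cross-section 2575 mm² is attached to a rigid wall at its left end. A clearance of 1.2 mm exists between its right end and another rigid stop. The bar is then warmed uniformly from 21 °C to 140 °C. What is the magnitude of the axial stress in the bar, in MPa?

Free thermal elongation = αΔT L = 23.6×10⁻⁶ × 119 × 1400 = 3.932 mm.
This exceeds the 1.2 mm gap, so the wall pushes back. The portion of expansion that must be recovered elastically is δ_free − gap = 3.932 − 1.2 = 2.732 mm.
Compatibility: PL/(AE) = 2.732 mm, so σ = P/A = E × (2.732/1400) = 138.5 MPa.

σ ≈ 139 MPa (compressive)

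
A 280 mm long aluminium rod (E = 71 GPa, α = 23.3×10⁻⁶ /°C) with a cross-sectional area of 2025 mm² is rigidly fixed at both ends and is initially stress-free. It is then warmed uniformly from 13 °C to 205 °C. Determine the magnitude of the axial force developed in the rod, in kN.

The ends cannot move, so σ = EαΔT = 71×10³ × 23.3×10⁻⁶ × 192 = 317.6 MPa.
Axial force P = σA = 317.6 × 2025 = 643200 N = 643.2 kN, compressive.

P ≈ 643 kN (compressive)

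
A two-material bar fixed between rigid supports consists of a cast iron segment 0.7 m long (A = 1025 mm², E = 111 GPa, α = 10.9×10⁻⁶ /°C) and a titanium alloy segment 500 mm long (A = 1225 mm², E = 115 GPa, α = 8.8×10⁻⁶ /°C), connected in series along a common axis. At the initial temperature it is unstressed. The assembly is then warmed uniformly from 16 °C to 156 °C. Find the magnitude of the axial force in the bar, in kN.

P ≈ 174 kN (compressive)

If the supports were absent, the total length change would be Σ αᵢΔT Lᵢ = 10.9×10⁻⁶×140×700 + 8.8×10⁻⁶×140×500 = 1.684 mm.
Since the ends are fixed, an axial force P builds up, equal in every segment, with P · Σ Lᵢ/(AᵢEᵢ) = δ_free.
The series flexibility is Σ Lᵢ/(AᵢEᵢ) = 700/(1025×111×10³) + 500/(1225×115×10³) = 9.702×10⁻⁶ mm/N.
P = 1.684 / 9.702×10⁻⁶ = 173600 N = 173.6 kN, compressive.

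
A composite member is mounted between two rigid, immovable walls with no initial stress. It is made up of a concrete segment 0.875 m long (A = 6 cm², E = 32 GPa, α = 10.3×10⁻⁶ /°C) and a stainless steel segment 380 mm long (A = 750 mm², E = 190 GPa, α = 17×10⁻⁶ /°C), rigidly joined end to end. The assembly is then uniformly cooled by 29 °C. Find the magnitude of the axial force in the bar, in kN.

If the supports were absent, the total length change would be Σ αᵢΔT Lᵢ = 10.3×10⁻⁶×29×875 + 17×10⁻⁶×29×380 = 0.4487 mm.
The walls prevent any net length change, so an axial force P (same in every segment) develops. Compatibility: P · Σ Lᵢ/(AᵢEᵢ) = δ_free.
The series flexibility is Σ Lᵢ/(AᵢEᵢ) = 875/(600×32×10³) + 380/(750×190×10³) = 4.824×10⁻⁵ mm/N.
P = 0.4487 / 4.824×10⁻⁵ = 9302 N = 9.302 kN, tensile.

P ≈ 9.3 kN (tensile)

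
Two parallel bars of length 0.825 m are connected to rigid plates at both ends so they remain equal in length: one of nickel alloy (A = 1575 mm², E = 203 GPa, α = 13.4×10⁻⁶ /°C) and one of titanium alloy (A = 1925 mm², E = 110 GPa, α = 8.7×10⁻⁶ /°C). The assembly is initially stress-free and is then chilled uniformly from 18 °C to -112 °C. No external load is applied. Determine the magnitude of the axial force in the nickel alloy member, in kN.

The nickel alloy has the larger α, so on cooling it would change length more than the titanium alloy if both were free. The rigid plates force a common final length, so the nickel alloy is put into tension and the titanium alloy into compression, with equal and opposite forces P (no external load).
Compatibility of the two members (thermal + elastic change equal): (α₁ − α₂)ΔT = P·[1/(A₁E₁) + 1/(A₂E₂)].
|α₁ − α₂|·ΔT = 4.7×10⁻⁶ × 130 = 0.000611.
1/(A₁E₁) + 1/(A₂E₂) = 1/(1575×203×10³) + 1/(1925×110×10³) = 7.85×10⁻⁹ N⁻¹.
So P = 0.000611 / 7.85×10⁻⁹ = 77.83 kN.

P ≈ 77.8 kN (tensile in the nickel alloy)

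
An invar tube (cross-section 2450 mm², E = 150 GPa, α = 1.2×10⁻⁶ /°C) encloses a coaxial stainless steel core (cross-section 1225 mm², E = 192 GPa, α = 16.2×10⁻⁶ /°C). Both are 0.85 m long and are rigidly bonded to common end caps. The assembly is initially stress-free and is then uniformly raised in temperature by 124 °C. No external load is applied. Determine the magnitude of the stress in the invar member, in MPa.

σ ≈ 109 MPa (tensile)

The stainless steel has the larger α, so on heating it would change length more than the invar if both were free. The rigid plates force a common final length, so the stainless steel is put into compression and the invar into tension, with equal and opposite forces P (no external load).
Setting the final lengths equal and cancelling L: (α₁ − α₂)ΔT = P/(A₁E₁) + P/(A₂E₂).
|α₁ − α₂|·ΔT = 15×10⁻⁶ × 124 = 0.00186.
1/(A₁E₁) + 1/(A₂E₂) = 1/(2450×150×10³) + 1/(1225×192×10³) = 6.973×10⁻⁹ N⁻¹.
P = 0.00186 / 6.973×10⁻⁹ = 266800 N = 266.8 kN.
σ_{invar} = P/A₁ = 266800/2450 = 108.9 MPa, tensile.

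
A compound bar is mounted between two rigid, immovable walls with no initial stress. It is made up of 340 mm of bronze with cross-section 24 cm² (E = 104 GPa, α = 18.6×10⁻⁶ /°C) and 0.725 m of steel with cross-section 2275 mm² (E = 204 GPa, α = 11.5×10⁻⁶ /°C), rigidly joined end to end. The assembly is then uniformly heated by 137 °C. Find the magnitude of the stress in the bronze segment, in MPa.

σ ≈ 286 MPa (compressive)

If the supports were absent, the total length change would be Σ αᵢΔT Lᵢ = 18.6×10⁻⁶×137×340 + 11.5×10⁻⁶×137×725 = 2.009 mm.
The rigid supports impose zero overall length change; the single axial force P common to all segments must satisfy P Σ Lᵢ/(AᵢEᵢ) = δ_free.
The series flexibility is Σ Lᵢ/(AᵢEᵢ) = 340/(2400×104×10³) + 725/(2275×204×10³) = 2.924×10⁻⁶ mm/N.
P = 2.009 / 2.924×10⁻⁶ = 686900 N = 686.9 kN, compressive.
σ_{bronze} = P / A = 686900 / 2400 = 286.2 MPa.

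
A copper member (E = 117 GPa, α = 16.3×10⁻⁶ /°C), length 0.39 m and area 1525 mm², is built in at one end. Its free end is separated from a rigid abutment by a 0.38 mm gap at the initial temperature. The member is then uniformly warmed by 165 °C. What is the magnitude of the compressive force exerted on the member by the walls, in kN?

Free thermal elongation = αΔT L = 16.3×10⁻⁶ × 165 × 390 = 1.049 mm.
This exceeds the 0.38 mm gap, so the wall pushes back. The portion of expansion that must be recovered elastically is δ_free − gap = 1.049 − 0.38 = 0.6689 mm.
That suppressed elongation corresponds to σ = E·Δ/L = 117×10³ × 0.6689/390 = 200.7 MPa.
P = σA = 200.7 × 1525 = 306 kN.

P ≈ 306 kN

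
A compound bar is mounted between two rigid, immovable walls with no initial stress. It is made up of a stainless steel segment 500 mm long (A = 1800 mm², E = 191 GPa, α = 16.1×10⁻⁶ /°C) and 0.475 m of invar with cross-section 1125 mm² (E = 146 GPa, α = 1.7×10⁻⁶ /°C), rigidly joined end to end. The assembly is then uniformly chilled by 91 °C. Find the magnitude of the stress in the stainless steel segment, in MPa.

If the supports were absent, the total length change would be Σ αᵢΔT Lᵢ = 16.1×10⁻⁶×91×500 + 1.7×10⁻⁶×91×475 = 0.806 mm.
The walls prevent any net length change, so an axial force P (same in every segment) develops. Compatibility: P · Σ Lᵢ/(AᵢEᵢ) = δ_free.
The series flexibility is Σ Lᵢ/(AᵢEᵢ) = 500/(1800×191×10³) + 475/(1125×146×10³) = 4.346×10⁻⁶ mm/N.
Hence P = δ_free / Σ(L/AE) = 0.806/4.346×10⁻⁶ = 185.5 kN (tensile).
σ_{stainless steel} = P / A = 185500 / 1800 = 103 MPa.

σ ≈ 103 MPa (tensile)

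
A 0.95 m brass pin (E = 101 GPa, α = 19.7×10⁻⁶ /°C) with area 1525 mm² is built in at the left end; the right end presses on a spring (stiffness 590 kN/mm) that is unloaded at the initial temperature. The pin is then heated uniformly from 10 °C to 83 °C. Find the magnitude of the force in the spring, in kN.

If the spring were absent the pin would lengthen by αΔT L = 19.7×10⁻⁶ × 73 × 950 = 1.366 mm.
With a force P in the spring, the elastic change of the pin is PL/(AE) and that of the spring is P/k; compatibility requires their sum to equal δ_free.
P [ L/(AE) + 1/k ] = δ_free → P [ 950/(1525×101×10³) + 1/(590×10³) ] = 1.366.
P = 1.366 / 7.863×10⁻⁶ = 173800 N.

P ≈ 174 kN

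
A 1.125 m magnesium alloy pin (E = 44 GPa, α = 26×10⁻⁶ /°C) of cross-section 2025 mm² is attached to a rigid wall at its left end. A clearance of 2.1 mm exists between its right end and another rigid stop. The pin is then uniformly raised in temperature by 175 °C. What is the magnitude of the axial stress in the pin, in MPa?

Free thermal elongation = αΔT L = 26×10⁻⁶ × 175 × 1125 = 5.119 mm.
After closing the 2.1 mm clearance, 5.119 − 2.1 = 3.019 mm of expansion remains to be suppressed by the wall.
Compatibility: PL/(AE) = 3.019 mm, so σ = P/A = E × (3.019/1125) = 118.1 MPa.

σ ≈ 118 MPa (compressive)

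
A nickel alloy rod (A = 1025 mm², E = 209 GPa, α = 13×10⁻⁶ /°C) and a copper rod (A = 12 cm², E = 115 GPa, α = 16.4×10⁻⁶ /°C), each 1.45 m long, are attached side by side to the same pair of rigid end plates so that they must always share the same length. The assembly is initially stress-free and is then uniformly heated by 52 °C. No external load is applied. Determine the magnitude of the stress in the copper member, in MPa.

The copper has the larger α, so on heating it would change length more than the nickel alloy if both were free. The rigid plates force a common final length, so the copper is put into compression and the nickel alloy into tension, with equal and opposite forces P (no external load).
Setting the final lengths equal and cancelling L: (α₁ − α₂)ΔT = P/(A₁E₁) + P/(A₂E₂).
|α₁ − α₂|·ΔT = 3.4×10⁻⁶ × 52 = 0.0001768.
1/(A₁E₁) + 1/(A₂E₂) = 1/(1025×209×10³) + 1/(1200×115×10³) = 1.191×10⁻⁸ N⁻¹.
P = 0.0001768 / 1.191×10⁻⁸ = 14840 N = 14.84 kN.
σ_{copper} = P/A₂ = 14840/1200 = 12.37 MPa, compressive.

σ ≈ 12.4 MPa (compressive)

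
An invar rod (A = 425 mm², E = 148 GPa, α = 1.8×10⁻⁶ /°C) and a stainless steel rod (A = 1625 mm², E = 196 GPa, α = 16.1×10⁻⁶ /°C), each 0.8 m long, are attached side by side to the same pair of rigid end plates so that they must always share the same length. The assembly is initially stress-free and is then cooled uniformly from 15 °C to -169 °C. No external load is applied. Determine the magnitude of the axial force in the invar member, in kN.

Equilibrium of a rigid end plate with no external load gives equal and opposite internal forces ±P in the two members. Since α_{stainless steel} > α_{invar}, cooling drives the stainless steel into tension and the invar into compression.
Setting the final lengths equal and cancelling L: (α₁ − α₂)ΔT = P/(A₁E₁) + P/(A₂E₂).
|α₁ − α₂|·ΔT = 14.3×10⁻⁶ × 184 = 0.002631.
1/(A₁E₁) + 1/(A₂E₂) = 1/(425×148×10³) + 1/(1625×196×10³) = 1.904×10⁻⁸ N⁻¹.
P = 0.002631 / 1.904×10⁻⁸ = 138200 N = 138.2 kN.

P ≈ 138 kN (compressive in the invar)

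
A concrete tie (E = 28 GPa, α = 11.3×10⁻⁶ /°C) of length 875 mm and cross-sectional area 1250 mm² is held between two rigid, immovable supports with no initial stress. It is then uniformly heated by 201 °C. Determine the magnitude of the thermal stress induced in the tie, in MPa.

Because both ends are immovable the net strain is zero, and the suppressed thermal strain is αΔT = 11.3×10⁻⁶ × 201 = 2271.3×10⁻⁶.
The stress required to suppress this strain is σ = Eε = 28×10³ × 2271.3×10⁻⁶ = 63.6 MPa, compressive since the tie is trying to expand.

σ ≈ 63.6 MPa (compressive)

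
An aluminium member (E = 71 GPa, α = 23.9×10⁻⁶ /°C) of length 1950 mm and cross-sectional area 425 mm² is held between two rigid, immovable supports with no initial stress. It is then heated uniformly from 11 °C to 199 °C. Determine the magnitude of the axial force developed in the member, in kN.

The ends cannot move, so σ = EαΔT = 71×10³ × 23.9×10⁻⁶ × 188 = 319 MPa.
P = AEαΔT = 425 × 71×10³ × 23.9×10⁻⁶ × 188 = 135.6 kN (compressive).

P ≈ 136 kN (compressive)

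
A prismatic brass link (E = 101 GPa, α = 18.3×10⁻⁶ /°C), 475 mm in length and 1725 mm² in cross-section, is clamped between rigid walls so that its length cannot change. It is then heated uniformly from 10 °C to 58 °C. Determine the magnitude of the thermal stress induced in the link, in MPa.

Because both ends are immovable the net strain is zero, and the suppressed thermal strain is αΔT = 18.3×10⁻⁶ × 48 = 878.4×10⁻⁶.
σ = EαΔT = 101×10³ × 18.3×10⁻⁶ × 48 = 88.72 MPa (compressive; the link is trying to expand).

σ ≈ 88.7 MPa (compressive)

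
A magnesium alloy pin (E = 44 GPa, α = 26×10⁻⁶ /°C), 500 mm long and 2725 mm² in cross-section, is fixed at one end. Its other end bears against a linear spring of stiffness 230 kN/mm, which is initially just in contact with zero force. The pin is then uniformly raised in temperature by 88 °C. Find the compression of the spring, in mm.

Free thermal expansion: δ_free = αΔT L = 26×10⁻⁶ × 88 × 500 = 1.144 mm.
Let P be the compressive force at the spring. The pin shortens elastically by PL/(AE) and the spring compresses by P/k; together these equal δ_free.
P [ L/(AE) + 1/k ] = δ_free → P [ 500/(2725×44×10³) + 1/(230×10³) ] = 1.144.
P = 1.144 / 8.518×10⁻⁶ = 134300 N.
Spring compression = P/k = 134300/(230×10³) = 0.5839 mm.

δ ≈ 0.584 mm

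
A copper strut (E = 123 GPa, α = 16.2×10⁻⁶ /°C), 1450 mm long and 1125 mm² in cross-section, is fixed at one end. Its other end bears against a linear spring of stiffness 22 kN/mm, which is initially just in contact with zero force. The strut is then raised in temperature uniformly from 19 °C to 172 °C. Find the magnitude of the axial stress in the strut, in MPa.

σ ≈ 57.1 MPa (compressive)

If the spring were absent the strut would lengthen by αΔT L = 16.2×10⁻⁶ × 153 × 1450 = 3.594 mm.
With a force P in the spring, the elastic change of the strut is PL/(AE) and that of the spring is P/k; compatibility requires their sum to equal δ_free.
So P = δ_free / [L/(AE) + 1/k] = 3.594 / [ 1450/(1125×123×10³) + 1/(22×10³) ].
P = 3.594 / 5.593×10⁻⁵ = 64250 N.
σ = P/A = 64250/1125 = 57.12 MPa.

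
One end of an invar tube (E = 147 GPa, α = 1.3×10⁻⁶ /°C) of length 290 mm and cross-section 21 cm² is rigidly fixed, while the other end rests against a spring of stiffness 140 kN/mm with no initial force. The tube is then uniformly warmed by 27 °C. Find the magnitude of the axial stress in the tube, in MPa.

If the spring were absent the tube would lengthen by αΔT L = 1.3×10⁻⁶ × 27 × 290 = 0.01018 mm.
Let P be the compressive force at the spring. The tube shortens elastically by PL/(AE) and the spring compresses by P/k; together these equal δ_free.
So P = δ_free / [L/(AE) + 1/k] = 0.01018 / [ 290/(2100×147×10³) + 1/(140×10³) ].
P = 0.01018 / 8.082×10⁻⁶ = 1259 N.
σ = P/A = 1259/2100 = 0.5997 MPa.

σ ≈ 0.6 MPa (compressive)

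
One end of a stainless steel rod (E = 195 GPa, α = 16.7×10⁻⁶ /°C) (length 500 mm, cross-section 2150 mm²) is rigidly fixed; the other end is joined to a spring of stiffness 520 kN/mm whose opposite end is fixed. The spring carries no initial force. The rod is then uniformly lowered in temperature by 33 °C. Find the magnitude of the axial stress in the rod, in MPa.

σ ≈ 41.1 MPa (tensile)

The unrestrained thermal change is αΔT L = 16.7×10⁻⁶ × 33 × 500 = 0.2756 mm.
With a force P in the spring, the elastic change of the rod is PL/(AE) and that of the spring is P/k; compatibility requires their sum to equal δ_free.
So P = δ_free / [L/(AE) + 1/k] = 0.2756 / [ 500/(2150×195×10³) + 1/(520×10³) ].
P = 0.2756 / 3.116×10⁻⁶ = 88440 N.
σ = P/A = 88440/2150 = 41.13 MPa.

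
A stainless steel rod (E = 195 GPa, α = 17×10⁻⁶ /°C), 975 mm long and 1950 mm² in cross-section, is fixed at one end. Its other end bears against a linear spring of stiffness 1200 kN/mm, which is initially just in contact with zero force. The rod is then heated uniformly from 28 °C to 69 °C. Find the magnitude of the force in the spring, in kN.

If the spring were absent the rod would lengthen by αΔT L = 17×10⁻⁶ × 41 × 975 = 0.6796 mm.
With a force P in the spring, the elastic change of the rod is PL/(AE) and that of the spring is P/k; compatibility requires their sum to equal δ_free.
P [ L/(AE) + 1/k ] = δ_free → P [ 975/(1950×195×10³) + 1/(1200×10³) ] = 0.6796.
P = 0.6796 / 3.397×10⁻⁶ = 200000 N.

P ≈ 200 kN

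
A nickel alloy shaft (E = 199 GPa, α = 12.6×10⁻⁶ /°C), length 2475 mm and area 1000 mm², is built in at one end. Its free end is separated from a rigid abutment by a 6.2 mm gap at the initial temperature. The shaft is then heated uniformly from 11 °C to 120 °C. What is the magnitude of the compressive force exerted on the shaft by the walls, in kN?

P ≈ 0 kN

Free thermal elongation = αΔT L = 12.6×10⁻⁶ × 109 × 2475 = 3.399 mm.
Since δ_free = 3.4 mm is less than the 6.2 mm gap, the shaft never touches the wall. No axial force develops.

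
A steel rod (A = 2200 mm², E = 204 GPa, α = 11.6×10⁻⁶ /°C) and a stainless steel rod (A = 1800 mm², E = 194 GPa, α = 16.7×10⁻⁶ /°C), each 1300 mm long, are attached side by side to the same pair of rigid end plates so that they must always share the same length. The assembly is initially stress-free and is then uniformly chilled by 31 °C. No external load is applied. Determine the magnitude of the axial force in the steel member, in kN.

P ≈ 31 kN (compressive in the steel)

Both members must finish at the same length. With the larger α, the stainless steel tends to over-contract; the plates restrain it, putting the stainless steel in tension and the steel in compression. With no external load the two internal forces are equal and opposite, magnitude P.
Compatibility of the two members (thermal + elastic change equal): (α₁ − α₂)ΔT = P·[1/(A₁E₁) + 1/(A₂E₂)].
|α₁ − α₂|·ΔT = 5.1×10⁻⁶ × 31 = 0.0001581.
1/(A₁E₁) + 1/(A₂E₂) = 1/(2200×204×10³) + 1/(1800×194×10³) = 5.092×10⁻⁹ N⁻¹.
So P = 0.0001581 / 5.092×10⁻⁹ = 31.05 kN.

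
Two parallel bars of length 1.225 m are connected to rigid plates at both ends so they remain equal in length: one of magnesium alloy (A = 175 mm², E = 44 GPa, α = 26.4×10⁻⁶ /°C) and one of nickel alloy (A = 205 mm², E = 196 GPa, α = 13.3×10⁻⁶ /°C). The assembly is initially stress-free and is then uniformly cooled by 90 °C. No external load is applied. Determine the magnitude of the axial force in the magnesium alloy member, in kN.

P ≈ 7.62 kN (tensile in the magnesium alloy)

The magnesium alloy has the larger α, so on cooling it would change length more than the nickel alloy if both were free. The rigid plates force a common final length, so the magnesium alloy is put into tension and the nickel alloy into compression, with equal and opposite forces P (no external load).
Setting the final lengths equal and cancelling L: (α₁ − α₂)ΔT = P/(A₁E₁) + P/(A₂E₂).
|α₁ − α₂|·ΔT = 13.1×10⁻⁶ × 90 = 0.001179.
1/(A₁E₁) + 1/(A₂E₂) = 1/(175×44×10³) + 1/(205×196×10³) = 1.548×10⁻⁷ N⁻¹.
P = 0.001179 / 1.548×10⁻⁷ = 7618 N = 7.618 kN.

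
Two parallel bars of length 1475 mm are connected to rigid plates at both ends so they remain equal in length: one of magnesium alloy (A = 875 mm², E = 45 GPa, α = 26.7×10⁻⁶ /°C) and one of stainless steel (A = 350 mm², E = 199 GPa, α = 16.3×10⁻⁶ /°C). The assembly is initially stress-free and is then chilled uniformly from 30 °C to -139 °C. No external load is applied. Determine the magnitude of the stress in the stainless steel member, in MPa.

σ ≈ 126 MPa (compressive)

Equilibrium of a rigid end plate with no external load gives equal and opposite internal forces ±P in the two members. Since α_{magnesium alloy} > α_{stainless steel}, cooling drives the magnesium alloy into tension and the stainless steel into compression.
Equating the net (thermal + elastic) strains gives |α₁ − α₂|·ΔT = P·[1/(A₁E₁) + 1/(A₂E₂)].
|α₁ − α₂|·ΔT = 10.4×10⁻⁶ × 169 = 0.001758.
1/(A₁E₁) + 1/(A₂E₂) = 1/(875×45×10³) + 1/(350×199×10³) = 3.975×10⁻⁸ N⁻¹.
So P = 0.001758 / 3.975×10⁻⁸ = 44.21 kN.
σ_{stainless steel} = P/A₂ = 44210/350 = 126.3 MPa, compressive.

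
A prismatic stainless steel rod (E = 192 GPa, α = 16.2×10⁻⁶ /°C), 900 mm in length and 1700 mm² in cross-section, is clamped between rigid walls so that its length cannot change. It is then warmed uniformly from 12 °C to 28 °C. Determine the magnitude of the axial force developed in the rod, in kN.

With zero net strain, σ = E·αΔT = 192 GPa × 16.2×10⁻⁶ × 16 = 49.77 MPa.
P = AEαΔT = 1700 × 192×10³ × 16.2×10⁻⁶ × 16 = 84.6 kN (compressive).

P ≈ 84.6 kN (compressive)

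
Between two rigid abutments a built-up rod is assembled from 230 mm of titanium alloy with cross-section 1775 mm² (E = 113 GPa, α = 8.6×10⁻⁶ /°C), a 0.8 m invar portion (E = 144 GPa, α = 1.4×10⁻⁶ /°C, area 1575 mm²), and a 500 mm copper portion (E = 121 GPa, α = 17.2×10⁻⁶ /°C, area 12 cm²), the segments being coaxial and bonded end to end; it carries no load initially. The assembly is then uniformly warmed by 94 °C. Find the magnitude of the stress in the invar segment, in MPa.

If the supports were absent, the total length change would be Σ αᵢΔT Lᵢ = 8.6×10⁻⁶×94×230 + 1.4×10⁻⁶×94×800 + 17.2×10⁻⁶×94×500 = 1.1 mm.
The rigid supports impose zero overall length change; the single axial force P common to all segments must satisfy P Σ Lᵢ/(AᵢEᵢ) = δ_free.
The series flexibility is Σ Lᵢ/(AᵢEᵢ) = 230/(1775×113×10³) + 800/(1575×144×10³) + 500/(1200×121×10³) = 8.118×10⁻⁶ mm/N.
P = 1.1 / 8.118×10⁻⁶ = 135500 N = 135.5 kN, compressive.
σ_{invar} = P / A = 135500 / 1575 = 86.01 MPa.

σ ≈ 86 MPa (compressive)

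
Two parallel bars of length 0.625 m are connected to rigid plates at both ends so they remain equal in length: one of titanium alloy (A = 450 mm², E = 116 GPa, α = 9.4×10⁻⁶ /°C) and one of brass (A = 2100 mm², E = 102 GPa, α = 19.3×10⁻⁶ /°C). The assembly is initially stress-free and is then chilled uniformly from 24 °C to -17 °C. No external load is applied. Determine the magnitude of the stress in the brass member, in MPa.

σ ≈ 8.11 MPa (tensile)

Both members must finish at the same length. With the larger α, the brass tends to over-contract; the plates restrain it, putting the brass in tension and the titanium alloy in compression. With no external load the two internal forces are equal and opposite, magnitude P.
Equating the net (thermal + elastic) strains gives |α₁ − α₂|·ΔT = P·[1/(A₁E₁) + 1/(A₂E₂)].
|α₁ − α₂|·ΔT = 9.9×10⁻⁶ × 41 = 0.0004059.
1/(A₁E₁) + 1/(A₂E₂) = 1/(450×116×10³) + 1/(2100×102×10³) = 2.383×10⁻⁸ N⁻¹.
So P = 0.0004059 / 2.383×10⁻⁸ = 17.04 kN.
σ_{brass} = P/A₂ = 17040/2100 = 8.113 MPa, tensile.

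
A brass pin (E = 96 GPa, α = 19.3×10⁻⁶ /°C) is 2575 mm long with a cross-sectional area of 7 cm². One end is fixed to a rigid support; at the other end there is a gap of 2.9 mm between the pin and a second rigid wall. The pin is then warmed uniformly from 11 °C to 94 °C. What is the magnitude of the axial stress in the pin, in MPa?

σ ≈ 45.7 MPa (compressive)

Free thermal elongation = αΔT L = 19.3×10⁻⁶ × 83 × 2575 = 4.125 mm.
The gap closes (δ_free > 2.9 mm) and the wall then resists a further 4.125 − 2.9 = 1.225 mm of expansion.
That suppressed elongation corresponds to σ = E·Δ/L = 96×10³ × 1.225/2575 = 45.67 MPa.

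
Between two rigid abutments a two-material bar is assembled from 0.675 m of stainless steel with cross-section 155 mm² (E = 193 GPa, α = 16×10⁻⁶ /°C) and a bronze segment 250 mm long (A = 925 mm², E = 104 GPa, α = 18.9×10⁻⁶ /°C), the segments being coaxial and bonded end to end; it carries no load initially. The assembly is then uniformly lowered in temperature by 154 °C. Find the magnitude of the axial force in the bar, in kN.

Free thermal contraction of the whole bar: Σ αᵢΔT Lᵢ = 16×10⁻⁶×154×675 + 18.9×10⁻⁶×154×250 = 2.391 mm.
The walls prevent any net length change, so an axial force P (same in every segment) develops. Compatibility: P · Σ Lᵢ/(AᵢEᵢ) = δ_free.
Σ Lᵢ/(AᵢEᵢ) = 675/(155×193×10³) + 250/(925×104×10³) = 2.516×10⁻⁵ mm/N.
Hence P = δ_free / Σ(L/AE) = 2.391/2.516×10⁻⁵ = 95.02 kN (tensile).

P ≈ 95 kN (tensile)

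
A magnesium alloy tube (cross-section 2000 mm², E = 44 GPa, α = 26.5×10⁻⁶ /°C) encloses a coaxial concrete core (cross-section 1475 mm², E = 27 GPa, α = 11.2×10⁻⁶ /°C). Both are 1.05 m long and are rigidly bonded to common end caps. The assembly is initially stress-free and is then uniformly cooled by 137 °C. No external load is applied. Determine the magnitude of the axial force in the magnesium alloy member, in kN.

P ≈ 57.5 kN (tensile in the magnesium alloy)

Equilibrium of a rigid end plate with no external load gives equal and opposite internal forces ±P in the two members. Since α_{magnesium alloy} > α_{concrete}, cooling drives the magnesium alloy into tension and the concrete into compression.
Setting the final lengths equal and cancelling L: (α₁ − α₂)ΔT = P/(A₁E₁) + P/(A₂E₂).
|α₁ − α₂|·ΔT = 15.3×10⁻⁶ × 137 = 0.002096.
1/(A₁E₁) + 1/(A₂E₂) = 1/(2000×44×10³) + 1/(1475×27×10³) = 3.647×10⁻⁸ N⁻¹.
P = 0.002096 / 3.647×10⁻⁸ = 57470 N = 57.47 kN.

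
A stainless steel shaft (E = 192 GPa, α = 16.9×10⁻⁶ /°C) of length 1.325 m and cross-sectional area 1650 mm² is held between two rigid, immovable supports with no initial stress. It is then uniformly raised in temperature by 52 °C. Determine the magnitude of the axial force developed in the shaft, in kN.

Full restraint means ε = 0, so the stress is σ = EαΔT = 192×10³ × 16.9×10⁻⁶ × 52 = 168.7 MPa.
P = AEαΔT = 1650 × 192×10³ × 16.9×10⁻⁶ × 52 = 278.4 kN (compressive).

P ≈ 278 kN (compressive)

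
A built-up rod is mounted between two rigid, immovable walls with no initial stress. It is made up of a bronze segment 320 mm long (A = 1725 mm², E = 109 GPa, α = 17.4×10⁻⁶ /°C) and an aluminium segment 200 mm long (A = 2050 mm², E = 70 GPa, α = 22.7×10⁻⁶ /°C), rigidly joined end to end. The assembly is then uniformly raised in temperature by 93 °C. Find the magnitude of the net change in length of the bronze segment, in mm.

If the supports were absent, the total length change would be Σ αᵢΔT Lᵢ = 17.4×10⁻⁶×93×320 + 22.7×10⁻⁶×93×200 = 0.94 mm.
The rigid supports impose zero overall length change; the single axial force P common to all segments must satisfy P Σ Lᵢ/(AᵢEᵢ) = δ_free.
The series flexibility is Σ Lᵢ/(AᵢEᵢ) = 320/(1725×109×10³) + 200/(2050×70×10³) = 3.096×10⁻⁶ mm/N.
So P = 0.94 / 3.096×10⁻⁶ = 303.7 kN, compressive.
For the bronze segment, free thermal change = 17.4×10⁻⁶×93×320 = 0.5178 mm and elastic change from P = 303700×320/(1725×109×10³) = 0.5168 mm; these oppose, so the net change is 0.00101 mm (segment lengthens).

|ΔL| ≈ 0.00101 mm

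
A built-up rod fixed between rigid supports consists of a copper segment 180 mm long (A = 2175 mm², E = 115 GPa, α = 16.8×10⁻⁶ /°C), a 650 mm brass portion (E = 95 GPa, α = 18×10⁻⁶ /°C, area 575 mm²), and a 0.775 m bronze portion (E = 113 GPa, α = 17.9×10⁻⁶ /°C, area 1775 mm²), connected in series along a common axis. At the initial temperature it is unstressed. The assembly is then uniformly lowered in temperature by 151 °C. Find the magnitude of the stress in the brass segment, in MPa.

σ ≈ 456 MPa (tensile)

With the walls removed the bar would change length by δ_free = Σ αᵢΔT Lᵢ = 16.8×10⁻⁶×151×180 + 18×10⁻⁶×151×650 + 17.9×10⁻⁶×151×775 = 4.318 mm.
The walls prevent any net length change, so an axial force P (same in every segment) develops. Compatibility: P · Σ Lᵢ/(AᵢEᵢ) = δ_free.
Σ Lᵢ/(AᵢEᵢ) = 180/(2175×115×10³) + 650/(575×95×10³) + 775/(1775×113×10³) = 1.648×10⁻⁵ mm/N.
P = 4.318 / 1.648×10⁻⁵ = 262000 N = 262 kN, tensile.
σ_{brass} = P / A = 262000 / 575 = 455.6 MPa.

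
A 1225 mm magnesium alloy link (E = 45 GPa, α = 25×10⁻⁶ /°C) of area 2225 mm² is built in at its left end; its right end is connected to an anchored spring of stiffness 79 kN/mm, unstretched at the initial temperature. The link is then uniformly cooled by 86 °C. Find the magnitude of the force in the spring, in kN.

P ≈ 106 kN

If the spring were absent the link would shorten by αΔT L = 25×10⁻⁶ × 86 × 1225 = 2.634 mm.
Let P be the tensile force in the spring. The link extends elastically by PL/(AE) and the spring stretches by P/k; together these equal δ_free.
So P = δ_free / [L/(AE) + 1/k] = 2.634 / [ 1225/(2225×45×10³) + 1/(79×10³) ].
P = 2.634 / 2.489×10⁻⁵ = 105800 N.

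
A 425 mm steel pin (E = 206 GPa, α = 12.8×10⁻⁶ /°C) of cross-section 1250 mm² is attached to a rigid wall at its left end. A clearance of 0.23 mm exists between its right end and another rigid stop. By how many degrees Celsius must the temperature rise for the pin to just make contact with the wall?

Contact occurs when the free expansion equals the gap: αΔT L = 0.23 mm.
ΔT = 0.23 / (12.8×10⁻⁶ × 425) = 42.28 °C.

ΔT ≈ 42.3 °C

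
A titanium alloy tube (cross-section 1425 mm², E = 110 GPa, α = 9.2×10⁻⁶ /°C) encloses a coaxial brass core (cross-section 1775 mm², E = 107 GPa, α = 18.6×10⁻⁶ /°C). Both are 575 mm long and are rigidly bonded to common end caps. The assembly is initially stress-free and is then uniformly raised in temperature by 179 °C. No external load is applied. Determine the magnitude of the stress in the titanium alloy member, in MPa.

Both members must finish at the same length. With the larger α, the brass tends to over-expand; the plates restrain it, putting the brass in compression and the titanium alloy in tension. With no external load the two internal forces are equal and opposite, magnitude P.
Compatibility of the two members (thermal + elastic change equal): (α₁ − α₂)ΔT = P·[1/(A₁E₁) + 1/(A₂E₂)].
|α₁ − α₂|·ΔT = 9.4×10⁻⁶ × 179 = 0.001683.
1/(A₁E₁) + 1/(A₂E₂) = 1/(1425×110×10³) + 1/(1775×107×10³) = 1.164×10⁻⁸ N⁻¹.
So P = 0.001683 / 1.164×10⁻⁸ = 144.5 kN.
σ_{titanium alloy} = P/A₁ = 144500/1425 = 101.4 MPa, tensile.

σ ≈ 101 MPa (tensile)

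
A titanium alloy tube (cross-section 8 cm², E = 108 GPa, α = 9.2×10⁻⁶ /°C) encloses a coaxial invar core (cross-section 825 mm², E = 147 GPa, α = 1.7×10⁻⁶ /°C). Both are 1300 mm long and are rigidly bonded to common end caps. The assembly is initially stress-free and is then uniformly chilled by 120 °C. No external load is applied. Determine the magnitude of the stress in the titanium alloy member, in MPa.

The titanium alloy has the larger α, so on cooling it would change length more than the invar if both were free. The rigid plates force a common final length, so the titanium alloy is put into tension and the invar into compression, with equal and opposite forces P (no external load).
Setting the final lengths equal and cancelling L: (α₁ − α₂)ΔT = P/(A₁E₁) + P/(A₂E₂).
|α₁ − α₂|·ΔT = 7.5×10⁻⁶ × 120 = 0.0009.
1/(A₁E₁) + 1/(A₂E₂) = 1/(800×108×10³) + 1/(825×147×10³) = 1.982×10⁻⁸ N⁻¹.
So P = 0.0009 / 1.982×10⁻⁸ = 45.41 kN.
σ_{titanium alloy} = P/A₁ = 45410/800 = 56.76 MPa, tensile.

σ ≈ 56.8 MPa (tensile)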